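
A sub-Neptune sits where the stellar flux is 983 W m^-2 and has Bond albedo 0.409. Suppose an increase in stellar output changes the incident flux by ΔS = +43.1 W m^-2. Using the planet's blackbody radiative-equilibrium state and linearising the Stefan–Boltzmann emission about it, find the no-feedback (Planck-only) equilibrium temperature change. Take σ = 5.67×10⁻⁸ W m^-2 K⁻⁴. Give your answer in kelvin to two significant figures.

Unperturbed T_e = [983.0·(1−0.409)/(4σ)]^¼ = 225.0 K.
Only a fraction (1−α) is absorbed and it's spread over 4πR², so ΔF = (1−α)ΔS/4 = 6.368 W m^-2.
Linearising σT⁴ gives d(σT⁴)/dT = 4σT_e³ = 2.582 W m^-2 per K.
Hence the no-feedback warming is ΔF/(4σT_e³) = 2.47 K.

2.5 K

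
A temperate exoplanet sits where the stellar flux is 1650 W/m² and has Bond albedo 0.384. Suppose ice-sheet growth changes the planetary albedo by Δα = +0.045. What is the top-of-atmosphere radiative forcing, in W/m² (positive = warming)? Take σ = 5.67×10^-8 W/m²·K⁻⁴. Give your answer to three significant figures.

ΔF = −(S/4)Δα = −(1650/4)×(+0.045) = -18.56 W/m².

-18.6 W/m²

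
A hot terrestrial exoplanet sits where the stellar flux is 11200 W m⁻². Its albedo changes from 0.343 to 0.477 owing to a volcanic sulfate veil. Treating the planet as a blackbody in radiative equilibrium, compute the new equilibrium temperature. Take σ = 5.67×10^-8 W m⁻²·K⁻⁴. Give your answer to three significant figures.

With the new albedo, S(1−α₂)/4 = 1464 W m⁻², so T₂ = 400.9 K.

401 K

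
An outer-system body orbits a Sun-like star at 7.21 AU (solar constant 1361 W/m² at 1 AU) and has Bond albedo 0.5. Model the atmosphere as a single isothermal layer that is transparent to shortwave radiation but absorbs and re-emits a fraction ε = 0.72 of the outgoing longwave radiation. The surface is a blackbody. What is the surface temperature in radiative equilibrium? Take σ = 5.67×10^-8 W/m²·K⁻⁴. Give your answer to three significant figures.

By the inverse-square law, S = 1361/7.21² = 26.18 W/m².
Effective emission temperature (TOA balance): σT_e⁴ = S(1−α)/4 = 3.273 W/m² → T_e = 87.16 K.
Surface balance with a leaky layer gives σT_s⁴ = σT_e⁴·2/(2−ε), so T_s = T_e·[2/(2−0.72)]^(1/4) = 97.45 K.

97.5 kelvin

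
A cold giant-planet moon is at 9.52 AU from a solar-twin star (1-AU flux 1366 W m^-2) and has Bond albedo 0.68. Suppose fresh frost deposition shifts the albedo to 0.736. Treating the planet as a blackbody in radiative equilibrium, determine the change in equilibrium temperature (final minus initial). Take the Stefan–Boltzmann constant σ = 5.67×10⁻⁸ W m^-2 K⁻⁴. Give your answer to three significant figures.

-3.19 K

By the inverse-square law, S = 1366/9.52² = 15.07 W m^-2.
With α = 0.68, T₁ = 67.91 K.
After:  T₂ = [15.07·0.264/(4σ)]^(1/4) = 64.72 K.
Change: 64.72 − 67.91 = -3.189 K.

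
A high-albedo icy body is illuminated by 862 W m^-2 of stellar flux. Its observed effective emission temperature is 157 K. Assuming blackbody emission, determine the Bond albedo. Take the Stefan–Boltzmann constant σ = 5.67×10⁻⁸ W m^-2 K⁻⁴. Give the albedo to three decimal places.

0.840

From σT⁴ = S(1−α)/4 we invert for α: 1−α = 4σT⁴/S.
4σT⁴ = 4·5.67×10⁻⁸·(157)⁴ = 137.8 W m^-2.
Hence α = 1 − 137.8/862.0 = 0.8401.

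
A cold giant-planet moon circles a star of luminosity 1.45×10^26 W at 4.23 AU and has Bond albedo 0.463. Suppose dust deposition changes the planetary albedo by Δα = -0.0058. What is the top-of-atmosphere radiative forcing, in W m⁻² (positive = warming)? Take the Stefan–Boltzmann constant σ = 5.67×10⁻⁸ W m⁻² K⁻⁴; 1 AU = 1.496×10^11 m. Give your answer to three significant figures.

Orbital distance: d = 4.23 AU = 6.328×10^11 m.
Spreading L over a sphere of radius d: S = 1.45×10^26/(4π·6.33×10^11²) = 28.81 W m⁻².
The change in absorbed flux is Δ[S(1−α)/4] = −SΔα/4 = 0.04178 W m⁻².

0.0418 W m⁻²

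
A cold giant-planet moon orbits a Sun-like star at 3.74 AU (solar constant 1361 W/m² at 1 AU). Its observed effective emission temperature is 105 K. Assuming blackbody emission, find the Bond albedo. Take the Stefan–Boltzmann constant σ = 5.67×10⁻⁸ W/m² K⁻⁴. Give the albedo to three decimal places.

0.717

Flux at the orbit: S = 1361/(3.74)² = 97.30 W/m².
From σT⁴ = S(1−α)/4 we invert for α: 1−α = 4σT⁴/S.
4σT⁴ = 4·5.67×10⁻⁸·(105)⁴ = 27.57 W/m².
1−α = 27.57/97.30 = 0.2833, so α = 0.7167.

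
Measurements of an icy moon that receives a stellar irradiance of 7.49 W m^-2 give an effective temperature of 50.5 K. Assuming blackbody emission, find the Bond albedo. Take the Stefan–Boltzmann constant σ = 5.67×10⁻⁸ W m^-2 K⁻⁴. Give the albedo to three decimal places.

0.803

Energy balance: S(1−α)/4 = σT⁴, so 1−α = 4σT⁴/S.
4σT⁴ = 4·5.67×10⁻⁸·(50.5)⁴ = 1.475 W m^-2.
1−α = 1.475/7.490 = 0.1969, so α = 0.8031.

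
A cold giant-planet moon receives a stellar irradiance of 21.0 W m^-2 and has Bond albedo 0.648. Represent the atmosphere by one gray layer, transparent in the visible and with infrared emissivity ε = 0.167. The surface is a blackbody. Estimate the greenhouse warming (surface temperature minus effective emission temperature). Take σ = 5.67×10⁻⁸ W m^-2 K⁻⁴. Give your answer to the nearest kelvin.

The planet radiates to space at T_e = [S(1−α)/(4σ)]^(1/4) = 75.56 K.
Surface balance with a leaky layer gives σT_s⁴ = σT_e⁴·2/(2−ε), so T_s = T_e·[2/(2−0.167)]^(1/4) = 77.22 K.
Greenhouse warming: T_s − T_e = 1.665 K.

2 K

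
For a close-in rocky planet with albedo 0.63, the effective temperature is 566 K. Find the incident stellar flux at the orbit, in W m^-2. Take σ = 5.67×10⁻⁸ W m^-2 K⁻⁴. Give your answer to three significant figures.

From S(1−α)/4 = σT⁴: S = 4σT⁴/(1−α).
The emitted flux is σT⁴ = 5819 W m^-2.
S = 4·5819/0.37 = 62910 W m^-2.

62900 W m^-2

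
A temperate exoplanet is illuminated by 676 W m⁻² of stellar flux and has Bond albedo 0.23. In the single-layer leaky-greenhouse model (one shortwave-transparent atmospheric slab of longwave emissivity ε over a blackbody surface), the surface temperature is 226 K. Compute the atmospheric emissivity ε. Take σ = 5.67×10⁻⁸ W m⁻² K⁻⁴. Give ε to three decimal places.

0.240

First, T_e = [676.0·(1−0.23)/(4σ)]^(1/4) = 218.9 K.
Since (2−ε)/2 = (T_e/T_s)⁴ = 0.8798, ε = 0.2405.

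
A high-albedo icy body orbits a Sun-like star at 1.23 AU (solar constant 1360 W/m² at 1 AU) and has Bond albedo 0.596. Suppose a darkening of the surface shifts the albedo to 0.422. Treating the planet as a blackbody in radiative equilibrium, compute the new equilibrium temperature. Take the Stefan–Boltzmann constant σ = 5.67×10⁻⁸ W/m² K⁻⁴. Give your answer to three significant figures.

By the inverse-square law, S = 1360/1.23² = 898.9 W/m².
With the new albedo, S(1−α₂)/4 = 129.9 W/m², so T₂ = 218.8 K.

219 K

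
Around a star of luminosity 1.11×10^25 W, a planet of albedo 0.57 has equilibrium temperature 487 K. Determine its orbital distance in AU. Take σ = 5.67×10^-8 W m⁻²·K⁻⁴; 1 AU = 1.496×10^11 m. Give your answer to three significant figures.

0.0365 AU

The flux needed for this T is 4σT⁴/(1−0.57) = 29670 W m⁻².
Then d = [L/(4πS)]^(1/2) = 5.456×10^9 m, i.e. 0.03647 AU.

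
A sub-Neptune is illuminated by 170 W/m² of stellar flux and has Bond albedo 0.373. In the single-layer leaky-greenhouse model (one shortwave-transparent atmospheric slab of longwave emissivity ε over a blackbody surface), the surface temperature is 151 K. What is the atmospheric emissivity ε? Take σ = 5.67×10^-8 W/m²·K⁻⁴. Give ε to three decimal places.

0.192

First, T_e = [170.0·(1−0.373)/(4σ)]^(1/4) = 147.2 K.
Since (2−ε)/2 = (T_e/T_s)⁴ = 0.9040, ε = 0.1920.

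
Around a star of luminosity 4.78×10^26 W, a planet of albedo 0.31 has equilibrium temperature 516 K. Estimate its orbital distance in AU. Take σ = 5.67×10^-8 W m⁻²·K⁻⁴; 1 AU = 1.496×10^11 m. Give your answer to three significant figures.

0.270 AU

Required flux: S = 4σT⁴/(1−α) = 23300 W m⁻².
From L = 4πd²S, d = √(4.78×10^26/(4π·23300)) = 4.040×10^10 m = 0.2701 AU.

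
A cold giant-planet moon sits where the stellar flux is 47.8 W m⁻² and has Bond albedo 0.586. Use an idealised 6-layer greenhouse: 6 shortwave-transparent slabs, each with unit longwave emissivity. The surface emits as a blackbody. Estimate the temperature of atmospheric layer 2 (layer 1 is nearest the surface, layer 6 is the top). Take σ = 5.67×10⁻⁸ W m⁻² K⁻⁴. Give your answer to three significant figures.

145 K

OLR = S(1−α)/4 = 4.947 W m⁻²; the top layer radiates at T_e = 96.65 K.
Each opaque layer satisfies 2T_j⁴ = T_{j−1}⁴ + T_{j+1}⁴, giving T_k⁴ = (N+1−k)T_e⁴.
T_2 = (5)^(1/4)·96.65 = 144.5 K.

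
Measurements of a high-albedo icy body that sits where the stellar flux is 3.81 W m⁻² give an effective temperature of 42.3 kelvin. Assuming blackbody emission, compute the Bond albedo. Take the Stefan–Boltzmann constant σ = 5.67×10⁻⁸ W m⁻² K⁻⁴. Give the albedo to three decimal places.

0.809

Energy balance: S(1−α)/4 = σT⁴, so 1−α = 4σT⁴/S.
σT⁴ = 0.1815 W m⁻², so 4σT⁴ = 0.7261 W m⁻².
1−α = 0.7261/3.810 = 0.1906, so α = 0.8094.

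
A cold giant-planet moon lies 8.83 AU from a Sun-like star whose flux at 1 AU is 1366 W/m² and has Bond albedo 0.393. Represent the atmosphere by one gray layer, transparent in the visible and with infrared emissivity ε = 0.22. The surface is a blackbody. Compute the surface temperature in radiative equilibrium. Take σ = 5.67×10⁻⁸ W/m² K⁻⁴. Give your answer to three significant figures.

Irradiance scales as 1/d², so S = 1366 W/m² × (1/8.83)² = 17.52 W/m².
At the top of the atmosphere, σT_e⁴ = S(1−α)/4 = 2.659 W/m², giving T_e = 82.75 K.
Surface balance with a leaky layer gives σT_s⁴ = σT_e⁴·2/(2−ε), so T_s = T_e·[2/(2−0.22)]^(1/4) = 85.20 K.

85.2 K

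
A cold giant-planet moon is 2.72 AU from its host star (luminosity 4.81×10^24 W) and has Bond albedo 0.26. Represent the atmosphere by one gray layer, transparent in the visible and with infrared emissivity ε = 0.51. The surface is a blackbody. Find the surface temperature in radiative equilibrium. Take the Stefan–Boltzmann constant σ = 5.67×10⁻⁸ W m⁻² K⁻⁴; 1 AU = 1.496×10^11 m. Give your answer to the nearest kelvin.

56 K

d = 2.72 × 1.496×10^11 m = 4.069×10^11 m.
Flux at the orbit: S = L/(4πd²) = 4.81×10^24/(4π·(4.07×10^11)²) = 2.312 W m⁻².
Effective emission temperature (TOA balance): σT_e⁴ = S(1−α)/4 = 0.4277 W m⁻² → T_e = 52.41 K.
For a single slab of emissivity ε, T_s⁴ = 2T_e⁴/(2−ε); thus T_s = 52.41·(1.342)^(1/4) = 56.41 K.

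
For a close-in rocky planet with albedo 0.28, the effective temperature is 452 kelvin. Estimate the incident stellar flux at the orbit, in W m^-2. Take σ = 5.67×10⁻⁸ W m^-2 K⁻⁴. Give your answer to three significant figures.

From S(1−α)/4 = σT⁴: S = 4σT⁴/(1−α).
The emitted flux is σT⁴ = 2367 W m^-2.
So S = 4×2367/(1−0.28) = 13150 W m^-2.

13100 W m^-2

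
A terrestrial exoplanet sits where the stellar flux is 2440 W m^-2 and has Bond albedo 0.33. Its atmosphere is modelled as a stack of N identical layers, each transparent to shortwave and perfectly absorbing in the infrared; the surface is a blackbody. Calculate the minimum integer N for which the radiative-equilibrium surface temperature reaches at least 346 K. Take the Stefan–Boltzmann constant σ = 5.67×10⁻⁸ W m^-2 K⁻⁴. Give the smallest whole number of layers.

The effective emission temperature is T_e = [S(1−α)/(4σ)]^¼ = 291.4 K.
Since T_s⁴ = (N+1)T_e⁴, we need N ≥ (T_s/T_e)⁴ − 1 = 0.988.
Rounding up, N = 1.

1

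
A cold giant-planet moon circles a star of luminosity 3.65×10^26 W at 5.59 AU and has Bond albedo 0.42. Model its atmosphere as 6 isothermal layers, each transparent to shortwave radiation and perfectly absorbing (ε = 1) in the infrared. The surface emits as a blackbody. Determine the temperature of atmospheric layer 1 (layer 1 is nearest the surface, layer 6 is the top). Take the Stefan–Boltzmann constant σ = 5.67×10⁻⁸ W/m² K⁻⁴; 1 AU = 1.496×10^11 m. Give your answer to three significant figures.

Orbital distance: d = 5.59 AU = 8.363×10^11 m.
Spreading L over a sphere of radius d: S = 3.65×10^26/(4π·8.36×10^11²) = 41.53 W/m².
OLR = S(1−α)/4 = 6.022 W/m²; the top layer radiates at T_e = 101.5 K.
In the N-layer model, layer k (counted from the surface) has T_k = (N+1−k)^(1/4)·T_e.
With k = 1: T_1 = (6+1−1)^¼·101.5 K = 158.9 K.

159 K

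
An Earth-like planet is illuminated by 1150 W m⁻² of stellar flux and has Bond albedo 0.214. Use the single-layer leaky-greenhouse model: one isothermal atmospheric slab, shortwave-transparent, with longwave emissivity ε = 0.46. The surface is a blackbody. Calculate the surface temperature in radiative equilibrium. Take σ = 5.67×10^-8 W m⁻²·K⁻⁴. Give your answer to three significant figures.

Effective emission temperature (TOA balance): σT_e⁴ = S(1−α)/4 = 226.0 W m⁻² → T_e = 251.3 K.
For a single slab of emissivity ε, T_s⁴ = 2T_e⁴/(2−ε); thus T_s = 251.3·(1.299)^(1/4) = 268.2 K.

268 kelvin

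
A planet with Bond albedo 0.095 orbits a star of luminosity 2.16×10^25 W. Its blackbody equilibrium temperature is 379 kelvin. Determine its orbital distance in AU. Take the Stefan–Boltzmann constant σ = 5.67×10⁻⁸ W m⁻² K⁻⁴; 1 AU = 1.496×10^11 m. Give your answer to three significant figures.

0.122 AU

Energy balance gives S = 4σT⁴/(1−α) = 5171 W m⁻².
Then d = [L/(4πS)]^(1/2) = 1.823×10^10 m, i.e. 0.1219 AU.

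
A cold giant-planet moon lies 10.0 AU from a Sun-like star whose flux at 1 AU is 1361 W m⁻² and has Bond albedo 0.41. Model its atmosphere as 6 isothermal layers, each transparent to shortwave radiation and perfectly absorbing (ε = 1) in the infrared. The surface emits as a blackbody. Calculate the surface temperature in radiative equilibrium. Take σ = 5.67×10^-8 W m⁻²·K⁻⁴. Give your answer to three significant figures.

125 kelvin

By the inverse-square law, S = 1361/10.0² = 13.61 W m⁻².
The effective emission temperature is T_e = [S(1−α)/(4σ)]^¼ = 77.14 K.
Layer-by-layer balance gives σT_s⁴ = (N+1)σT_e⁴, so T_s = 7^¼·77.14 = 125.5 K.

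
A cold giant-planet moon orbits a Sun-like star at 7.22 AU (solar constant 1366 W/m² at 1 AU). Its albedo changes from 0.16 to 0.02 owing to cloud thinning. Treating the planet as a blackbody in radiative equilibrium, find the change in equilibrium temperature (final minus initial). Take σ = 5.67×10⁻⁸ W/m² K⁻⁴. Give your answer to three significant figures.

By the inverse-square law, S = 1366/7.22² = 26.20 W/m².
Initial: T₁ = [S(1−0.16)/(4σ)]^(1/4) = 99.26 K.
After:  T₂ = [26.20·0.98/(4σ)]^(1/4) = 103.2 K.
ΔT = T₂ − T₁ = 3.900 K.

3.90 K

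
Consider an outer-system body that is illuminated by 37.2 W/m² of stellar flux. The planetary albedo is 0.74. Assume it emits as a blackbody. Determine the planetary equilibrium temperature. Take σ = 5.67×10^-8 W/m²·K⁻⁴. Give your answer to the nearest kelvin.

81 K

Averaging over the sphere, the absorbed flux is S(1−α)/4 = 2.418 W/m².
In equilibrium σT⁴ equals this, so T = 80.81 K.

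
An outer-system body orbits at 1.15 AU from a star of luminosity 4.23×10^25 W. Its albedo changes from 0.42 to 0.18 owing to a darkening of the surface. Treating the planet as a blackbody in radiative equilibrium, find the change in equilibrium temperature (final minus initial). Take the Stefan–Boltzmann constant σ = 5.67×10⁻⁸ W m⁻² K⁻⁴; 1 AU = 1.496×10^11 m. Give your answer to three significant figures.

Orbital distance: d = 1.15 AU = 1.720×10^11 m.
S = L/(4πd²) = 113.7 W m⁻².
With α = 0.42, T₁ = 130.6 K.
With α = 0.18, T₂ = 142.4 K.
Change: 142.4 − 130.6 = 11.81 K.

11.8 kelvin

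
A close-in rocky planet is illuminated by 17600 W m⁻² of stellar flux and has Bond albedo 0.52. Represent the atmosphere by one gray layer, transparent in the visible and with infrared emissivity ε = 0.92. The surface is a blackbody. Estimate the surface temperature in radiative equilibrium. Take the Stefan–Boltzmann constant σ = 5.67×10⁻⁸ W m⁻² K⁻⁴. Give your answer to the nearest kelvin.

Effective emission temperature (TOA balance): σT_e⁴ = S(1−α)/4 = 2112 W m⁻² → T_e = 439.3 K.
For a single slab of emissivity ε, T_s⁴ = 2T_e⁴/(2−ε); thus T_s = 439.3·(1.852)^(1/4) = 512.5 K.

512 K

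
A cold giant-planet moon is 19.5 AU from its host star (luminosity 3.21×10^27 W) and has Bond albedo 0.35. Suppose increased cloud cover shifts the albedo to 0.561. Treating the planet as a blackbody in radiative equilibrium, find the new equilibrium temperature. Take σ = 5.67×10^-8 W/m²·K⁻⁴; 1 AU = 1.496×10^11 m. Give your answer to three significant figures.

Orbital distance: d = 19.5 AU = 2.917×10^12 m.
S = L/(4πd²) = 30.02 W/m².
T₂ = [S(1−α₂)/(4σ)]^(1/4) = [30.02·0.439/(4σ)]^(1/4) = 87.31 K.

87.3 K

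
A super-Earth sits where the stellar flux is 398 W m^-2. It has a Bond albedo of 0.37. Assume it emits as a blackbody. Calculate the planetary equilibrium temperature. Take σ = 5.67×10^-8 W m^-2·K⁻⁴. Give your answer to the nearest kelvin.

182 kelvin

The planet absorbs (1−α)S over its disc πR² and re-emits over 4πR², so the mean absorbed flux is (1−0.37)·398.0/4 = 62.69 W m^-2.
Set σT⁴ = 62.69 → T = (62.69/σ)^(1/4) = 182.3 K.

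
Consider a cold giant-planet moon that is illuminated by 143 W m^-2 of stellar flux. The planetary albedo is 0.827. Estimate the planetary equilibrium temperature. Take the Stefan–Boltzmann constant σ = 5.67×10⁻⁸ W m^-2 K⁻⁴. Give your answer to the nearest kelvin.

Absorbed flux (global mean): S(1−α)/4 = 143.0·0.173/4 = 6.185 W m^-2.
In equilibrium σT⁴ equals this, so T = 102.2 K.

102 K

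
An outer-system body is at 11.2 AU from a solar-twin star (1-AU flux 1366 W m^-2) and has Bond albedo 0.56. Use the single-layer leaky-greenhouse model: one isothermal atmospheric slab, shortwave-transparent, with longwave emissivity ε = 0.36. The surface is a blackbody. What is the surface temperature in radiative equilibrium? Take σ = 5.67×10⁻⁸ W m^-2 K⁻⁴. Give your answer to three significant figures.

Flux at the orbit: S = 1366/(11.2)² = 10.89 W m^-2.
At the top of the atmosphere, σT_e⁴ = S(1−α)/4 = 1.198 W m^-2, giving T_e = 67.80 K.
For a single slab of emissivity ε, T_s⁴ = 2T_e⁴/(2−ε); thus T_s = 67.80·(1.22)^(1/4) = 71.24 K.

71.2 kelvin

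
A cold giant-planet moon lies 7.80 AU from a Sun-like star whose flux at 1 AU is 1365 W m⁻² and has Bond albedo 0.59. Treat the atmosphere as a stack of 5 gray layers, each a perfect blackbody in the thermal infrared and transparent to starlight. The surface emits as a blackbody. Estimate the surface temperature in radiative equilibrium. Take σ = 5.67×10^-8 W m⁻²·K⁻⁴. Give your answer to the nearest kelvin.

Flux at the orbit: S = 1365/(7.80)² = 22.44 W m⁻².
Top-of-atmosphere balance: σT_e⁴ = S(1−α)/4 = 2.300 W m⁻² → T_e = 79.80 K.
For an N-layer opaque stack, T_s⁴ = (N+1)T_e⁴, hence T_s = (6)^(1/4)×79.80 K = 124.9 K.

125 kelvin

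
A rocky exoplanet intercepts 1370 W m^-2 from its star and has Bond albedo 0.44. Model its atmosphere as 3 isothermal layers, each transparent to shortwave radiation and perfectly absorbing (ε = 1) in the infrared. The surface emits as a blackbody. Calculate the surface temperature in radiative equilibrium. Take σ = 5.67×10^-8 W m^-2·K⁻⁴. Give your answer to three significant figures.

341 kelvin

Top-of-atmosphere balance: σT_e⁴ = S(1−α)/4 = 191.8 W m^-2 → T_e = 241.2 K.
For an N-layer opaque stack, T_s⁴ = (N+1)T_e⁴, hence T_s = (4)^(1/4)×241.2 K = 341.1 K.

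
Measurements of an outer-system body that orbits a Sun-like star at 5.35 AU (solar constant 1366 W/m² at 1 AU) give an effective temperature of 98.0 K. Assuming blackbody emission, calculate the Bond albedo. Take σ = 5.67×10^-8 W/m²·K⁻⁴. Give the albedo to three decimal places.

0.562

Irradiance scales as 1/d², so S = 1366 W/m² × (1/5.35)² = 47.72 W/m².
Rearranging the radiative balance, α = 1 − 4σT⁴/S.
σT⁴ = 5.230 W/m², so 4σT⁴ = 20.92 W/m².
1−α = 20.92/47.72 = 0.4383, so α = 0.5617.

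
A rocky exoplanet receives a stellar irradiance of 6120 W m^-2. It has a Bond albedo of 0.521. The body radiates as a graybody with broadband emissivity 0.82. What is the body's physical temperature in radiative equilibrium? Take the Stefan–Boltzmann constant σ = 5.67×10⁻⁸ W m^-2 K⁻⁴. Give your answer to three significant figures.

The planet absorbs (1−α)S over its disc πR² and re-emits over 4πR², so the mean absorbed flux is (1−0.521)·6120/4 = 732.9 W m^-2.
Equating to εσT⁴ with ε = 0.82: T = (732.9/0.82σ)^(1/4) = 354.3 K.

354 K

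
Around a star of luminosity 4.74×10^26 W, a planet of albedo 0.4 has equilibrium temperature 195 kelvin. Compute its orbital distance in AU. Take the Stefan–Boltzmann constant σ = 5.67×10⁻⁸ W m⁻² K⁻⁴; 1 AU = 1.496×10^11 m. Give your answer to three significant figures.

Energy balance gives S = 4σT⁴/(1−α) = 546.6 W m⁻².
S = L/(4πd²) → d = √(L/4πS) = √(4.74×10^26/(4π·546.6)) = 2.627×10^11 m = 1.756 AU.

1.76 AU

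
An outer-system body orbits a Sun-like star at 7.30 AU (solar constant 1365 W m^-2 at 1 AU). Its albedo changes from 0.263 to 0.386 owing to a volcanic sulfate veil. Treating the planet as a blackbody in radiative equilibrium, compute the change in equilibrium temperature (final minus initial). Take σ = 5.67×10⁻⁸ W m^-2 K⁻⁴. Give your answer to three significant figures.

-4.26 K

Flux at the orbit: S = 1365/(7.30)² = 25.61 W m^-2.
Before: T₁ = [25.61·0.737/(4σ)]^(1/4) = 95.52 K.
After:  T₂ = [25.61·0.614/(4σ)]^(1/4) = 91.25 K.
ΔT = T₂ − T₁ = -4.262 K.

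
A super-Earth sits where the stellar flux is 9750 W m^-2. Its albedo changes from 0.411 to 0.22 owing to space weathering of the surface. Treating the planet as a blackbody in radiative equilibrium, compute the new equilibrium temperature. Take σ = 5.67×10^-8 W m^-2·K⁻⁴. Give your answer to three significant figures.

T₂ = [S(1−α₂)/(4σ)]^(1/4) = [9750·0.78/(4σ)]^(1/4) = 427.9 K.

428 K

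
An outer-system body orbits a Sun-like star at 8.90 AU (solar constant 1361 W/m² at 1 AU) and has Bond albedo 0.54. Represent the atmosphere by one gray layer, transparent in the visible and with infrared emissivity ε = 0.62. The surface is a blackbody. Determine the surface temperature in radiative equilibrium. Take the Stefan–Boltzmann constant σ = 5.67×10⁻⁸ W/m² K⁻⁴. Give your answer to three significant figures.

84.3 kelvin

Irradiance scales as 1/d², so S = 1361 W/m² × (1/8.90)² = 17.18 W/m².
The planet radiates to space at T_e = [S(1−α)/(4σ)]^(1/4) = 76.83 K.
The surface balance (absorbed SW + ε·downward IR = σT_s⁴) with T_a⁴ = T_s⁴/2 reduces to T_s = T_e·[2/(2−ε)]^¼ = 84.30 K.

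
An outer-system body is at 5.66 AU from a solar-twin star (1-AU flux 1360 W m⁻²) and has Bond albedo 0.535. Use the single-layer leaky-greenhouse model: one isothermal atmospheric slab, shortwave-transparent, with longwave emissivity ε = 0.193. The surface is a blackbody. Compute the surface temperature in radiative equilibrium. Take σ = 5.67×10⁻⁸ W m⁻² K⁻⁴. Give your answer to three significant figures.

Irradiance scales as 1/d², so S = 1360 W m⁻² × (1/5.66)² = 42.45 W m⁻².
The planet radiates to space at T_e = [S(1−α)/(4σ)]^(1/4) = 96.59 K.
The surface balance (absorbed SW + ε·downward IR = σT_s⁴) with T_a⁴ = T_s⁴/2 reduces to T_s = T_e·[2/(2−ε)]^¼ = 99.07 K.

99.1 K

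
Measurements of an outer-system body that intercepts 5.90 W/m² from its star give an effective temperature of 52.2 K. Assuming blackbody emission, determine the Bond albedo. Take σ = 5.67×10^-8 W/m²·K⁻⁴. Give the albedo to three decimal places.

0.715

Rearranging the radiative balance, α = 1 − 4σT⁴/S.
σT⁴ = 0.4210 W/m², so 4σT⁴ = 1.684 W/m².
1−α = 1.684/5.900 = 0.2854, so α = 0.7146.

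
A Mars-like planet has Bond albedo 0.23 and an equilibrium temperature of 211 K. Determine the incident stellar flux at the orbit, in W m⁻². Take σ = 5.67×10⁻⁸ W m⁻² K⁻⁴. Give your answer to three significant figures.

Invert the energy balance for S: S = 4σT⁴/(1−α).
The emitted flux is σT⁴ = 112.4 W m⁻².
So S = 4×112.4/(1−0.23) = 583.8 W m⁻².

584 W m⁻²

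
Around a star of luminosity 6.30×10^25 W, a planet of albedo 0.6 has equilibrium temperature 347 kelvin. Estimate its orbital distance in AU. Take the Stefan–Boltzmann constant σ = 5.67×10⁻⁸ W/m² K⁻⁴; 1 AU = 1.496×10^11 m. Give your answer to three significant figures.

0.165 AU

Energy balance gives S = 4σT⁴/(1−α) = 8221 W/m².
S = L/(4πd²) → d = √(L/4πS) = √(6.30×10^25/(4π·8221)) = 2.470×10^10 m = 0.1651 AU.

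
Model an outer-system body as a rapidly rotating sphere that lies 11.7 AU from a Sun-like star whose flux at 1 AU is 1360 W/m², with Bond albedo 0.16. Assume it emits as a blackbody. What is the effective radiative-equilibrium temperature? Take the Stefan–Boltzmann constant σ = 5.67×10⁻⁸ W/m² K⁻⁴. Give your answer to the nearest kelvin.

Flux at the orbit: S = 1360/(11.7)² = 9.935 W/m².
Averaging over the sphere, the absorbed flux is S(1−α)/4 = 2.086 W/m².
Balancing against σT⁴: T = (2.086/5.67×10⁻⁸)^(1/4) = 77.88 K.

78 K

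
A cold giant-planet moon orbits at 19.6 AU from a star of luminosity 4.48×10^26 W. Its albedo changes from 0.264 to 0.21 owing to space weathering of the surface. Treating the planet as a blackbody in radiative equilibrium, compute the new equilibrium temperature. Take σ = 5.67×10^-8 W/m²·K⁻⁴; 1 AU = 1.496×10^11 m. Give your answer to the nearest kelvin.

Orbital distance: d = 19.6 AU = 2.932×10^12 m.
S = L/(4πd²) = 4.147 W/m².
T₂ = [S(1−α₂)/(4σ)]^(1/4) = [4.147·0.79/(4σ)]^(1/4) = 61.65 K.

62 K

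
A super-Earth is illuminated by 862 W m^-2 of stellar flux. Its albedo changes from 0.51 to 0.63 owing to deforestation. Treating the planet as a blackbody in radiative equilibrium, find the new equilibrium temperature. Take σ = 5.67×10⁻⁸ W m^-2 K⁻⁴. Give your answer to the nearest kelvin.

With the new albedo, S(1−α₂)/4 = 79.73 W m^-2, so T₂ = 193.6 K.

194 kelvin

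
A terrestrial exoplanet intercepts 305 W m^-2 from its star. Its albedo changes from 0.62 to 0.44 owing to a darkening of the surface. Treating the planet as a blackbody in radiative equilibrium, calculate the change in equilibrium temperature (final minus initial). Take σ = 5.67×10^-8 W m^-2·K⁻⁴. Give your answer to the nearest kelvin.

15 K

With α = 0.62, T₁ = 150.4 K.
After:  T₂ = [305.0·0.56/(4σ)]^(1/4) = 165.7 K.
Change: 165.7 − 150.4 = 15.31 K.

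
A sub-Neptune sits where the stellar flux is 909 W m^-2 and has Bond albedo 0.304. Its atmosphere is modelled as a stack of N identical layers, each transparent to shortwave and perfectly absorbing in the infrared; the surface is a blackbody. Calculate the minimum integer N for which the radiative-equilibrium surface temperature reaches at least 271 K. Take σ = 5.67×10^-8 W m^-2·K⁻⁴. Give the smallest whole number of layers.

1

OLR = S(1−α)/4 = 158.2 W m^-2; the top layer radiates at T_e = 229.8 K.
Since T_s⁴ = (N+1)T_e⁴, we need N ≥ (T_s/T_e)⁴ − 1 = 0.934.
Rounding up, N = 1.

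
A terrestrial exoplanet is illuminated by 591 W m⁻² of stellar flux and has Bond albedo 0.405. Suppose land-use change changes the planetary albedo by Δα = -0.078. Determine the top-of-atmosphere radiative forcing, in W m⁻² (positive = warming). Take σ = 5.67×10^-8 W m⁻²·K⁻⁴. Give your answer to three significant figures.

11.5 W m⁻²

The change in absorbed flux is Δ[S(1−α)/4] = −SΔα/4 = 11.52 W m⁻².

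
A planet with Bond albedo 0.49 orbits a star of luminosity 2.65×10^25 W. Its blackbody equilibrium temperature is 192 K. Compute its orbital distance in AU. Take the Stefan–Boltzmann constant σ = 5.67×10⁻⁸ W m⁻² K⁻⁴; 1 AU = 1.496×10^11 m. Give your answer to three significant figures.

0.395 AU

Required flux: S = 4σT⁴/(1−α) = 604.3 W m⁻².
S = L/(4πd²) → d = √(L/4πS) = √(2.65×10^25/(4π·604.3)) = 5.907×10^10 m = 0.3949 AU.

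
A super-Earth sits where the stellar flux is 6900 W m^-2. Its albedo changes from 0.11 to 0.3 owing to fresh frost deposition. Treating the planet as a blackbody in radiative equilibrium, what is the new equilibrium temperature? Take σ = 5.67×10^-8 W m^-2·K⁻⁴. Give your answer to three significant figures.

T₂ = [S(1−α₂)/(4σ)]^(1/4) = [6900·0.7/(4σ)]^(1/4) = 382.0 K.

382 K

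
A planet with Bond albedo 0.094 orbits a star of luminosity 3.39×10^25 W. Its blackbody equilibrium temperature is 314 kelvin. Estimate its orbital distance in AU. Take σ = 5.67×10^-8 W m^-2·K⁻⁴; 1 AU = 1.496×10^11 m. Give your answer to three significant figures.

Energy balance gives S = 4σT⁴/(1−α) = 2434 W m^-2.
From L = 4πd²S, d = √(3.39×10^25/(4π·2434)) = 3.329×10^10 m = 0.2226 AU.

0.223 AU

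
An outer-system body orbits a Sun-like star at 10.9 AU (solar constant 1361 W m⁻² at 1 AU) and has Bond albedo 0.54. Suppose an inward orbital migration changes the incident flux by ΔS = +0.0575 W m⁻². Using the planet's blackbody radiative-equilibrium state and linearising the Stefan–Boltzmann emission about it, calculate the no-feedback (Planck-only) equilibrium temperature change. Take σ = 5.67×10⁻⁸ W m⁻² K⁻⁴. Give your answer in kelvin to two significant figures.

Irradiance scales as 1/d², so S = 1361 W m⁻² × (1/10.9)² = 11.46 W m⁻².
Unperturbed T_e = [11.46·(1−0.54)/(4σ)]^¼ = 69.43 K.
TOA radiative forcing: ΔF = (1−α)ΔS/4 = 0.46·(+0.0575)/4 = 0.006612 W m⁻².
Linearising σT⁴ gives d(σT⁴)/dT = 4σT_e³ = 0.07590 W m⁻² per K.
Hence the no-feedback warming is ΔF/(4σT_e³) = 0.0871 K.

0.087 K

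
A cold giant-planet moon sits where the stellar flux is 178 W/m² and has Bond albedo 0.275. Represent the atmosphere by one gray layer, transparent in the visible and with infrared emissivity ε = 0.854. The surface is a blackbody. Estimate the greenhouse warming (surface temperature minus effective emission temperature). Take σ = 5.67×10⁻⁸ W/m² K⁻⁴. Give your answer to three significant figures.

23.1 K

Effective emission temperature (TOA balance): σT_e⁴ = S(1−α)/4 = 32.26 W/m² → T_e = 154.4 K.
The surface balance (absorbed SW + ε·downward IR = σT_s⁴) with T_a⁴ = T_s⁴/2 reduces to T_s = T_e·[2/(2−ε)]^¼ = 177.5 K.
The atmosphere warms the surface by 23.07 K.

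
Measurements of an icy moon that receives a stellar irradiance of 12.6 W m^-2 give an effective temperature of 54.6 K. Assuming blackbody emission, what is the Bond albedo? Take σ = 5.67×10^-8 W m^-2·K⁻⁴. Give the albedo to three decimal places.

0.840

Energy balance: S(1−α)/4 = σT⁴, so 1−α = 4σT⁴/S.
4σT⁴ = 4·5.67×10⁻⁸·(54.6)⁴ = 2.016 W m^-2.
Hence α = 1 − 2.016/12.60 = 0.8400.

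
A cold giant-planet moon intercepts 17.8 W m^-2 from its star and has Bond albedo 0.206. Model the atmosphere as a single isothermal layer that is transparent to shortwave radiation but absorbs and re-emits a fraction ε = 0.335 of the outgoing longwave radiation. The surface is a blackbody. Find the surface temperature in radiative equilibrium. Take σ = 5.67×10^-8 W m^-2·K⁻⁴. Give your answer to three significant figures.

93.0 K

At the top of the atmosphere, σT_e⁴ = S(1−α)/4 = 3.533 W m^-2, giving T_e = 88.85 K.
The surface balance (absorbed SW + ε·downward IR = σT_s⁴) with T_a⁴ = T_s⁴/2 reduces to T_s = T_e·[2/(2−ε)]^¼ = 93.02 K.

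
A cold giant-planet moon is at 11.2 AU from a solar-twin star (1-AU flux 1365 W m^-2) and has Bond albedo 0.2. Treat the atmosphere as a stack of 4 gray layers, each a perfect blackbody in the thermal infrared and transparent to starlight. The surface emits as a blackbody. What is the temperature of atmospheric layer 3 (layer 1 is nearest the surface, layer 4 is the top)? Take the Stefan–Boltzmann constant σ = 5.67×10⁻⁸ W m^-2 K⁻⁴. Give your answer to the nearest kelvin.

Irradiance scales as 1/d², so S = 1365 W m^-2 × (1/11.2)² = 10.88 W m^-2.
Top-of-atmosphere balance: σT_e⁴ = S(1−α)/4 = 2.176 W m^-2 → T_e = 78.71 K.
Each opaque layer satisfies 2T_j⁴ = T_{j−1}⁴ + T_{j+1}⁴, giving T_k⁴ = (N+1−k)T_e⁴.
With k = 3: T_3 = (4+1−3)^¼·78.71 K = 93.60 K.

94 K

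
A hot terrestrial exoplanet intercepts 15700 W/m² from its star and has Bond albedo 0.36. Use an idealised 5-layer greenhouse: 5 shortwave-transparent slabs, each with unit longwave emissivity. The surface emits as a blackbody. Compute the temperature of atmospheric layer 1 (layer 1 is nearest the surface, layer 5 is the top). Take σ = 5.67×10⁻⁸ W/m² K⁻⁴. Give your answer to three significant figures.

686 kelvin

The effective emission temperature is T_e = [S(1−α)/(4σ)]^¼ = 458.8 K.
In the N-layer model, layer k (counted from the surface) has T_k = (N+1−k)^(1/4)·T_e.
T_1 = (5)^(1/4)·458.8 = 686.0 K.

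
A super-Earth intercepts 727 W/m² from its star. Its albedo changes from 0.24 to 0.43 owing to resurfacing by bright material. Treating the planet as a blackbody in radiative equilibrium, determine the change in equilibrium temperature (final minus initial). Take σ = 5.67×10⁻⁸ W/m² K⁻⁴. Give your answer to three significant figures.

-15.4 K

With α = 0.24, T₁ = 222.2 K.
After:  T₂ = [727.0·0.57/(4σ)]^(1/4) = 206.7 K.
ΔT = T₂ − T₁ = -15.42 K.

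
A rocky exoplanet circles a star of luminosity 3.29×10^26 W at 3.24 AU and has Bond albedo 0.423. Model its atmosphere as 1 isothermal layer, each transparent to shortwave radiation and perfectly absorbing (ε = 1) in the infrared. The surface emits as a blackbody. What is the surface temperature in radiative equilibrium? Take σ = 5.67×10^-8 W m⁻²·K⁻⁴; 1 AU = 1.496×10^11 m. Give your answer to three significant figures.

Orbital distance: d = 3.24 AU = 4.847×10^11 m.
Flux at the orbit: S = L/(4πd²) = 3.29×10^26/(4π·(4.85×10^11)²) = 111.4 W m⁻².
The effective emission temperature is T_e = [S(1−α)/(4σ)]^¼ = 129.8 K.
With N = 1 opaque layers, T_s = (N+1)^(1/4)·T_e = 2^(1/4)·129.8 = 154.3 K.

154 kelvin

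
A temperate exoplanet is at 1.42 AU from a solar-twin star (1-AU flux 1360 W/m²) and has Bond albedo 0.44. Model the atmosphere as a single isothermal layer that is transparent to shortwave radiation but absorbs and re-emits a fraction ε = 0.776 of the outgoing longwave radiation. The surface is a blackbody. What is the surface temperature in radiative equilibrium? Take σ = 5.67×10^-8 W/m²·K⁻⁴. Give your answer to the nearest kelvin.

By the inverse-square law, S = 1360/1.42² = 674.5 W/m².
At the top of the atmosphere, σT_e⁴ = S(1−α)/4 = 94.43 W/m², giving T_e = 202.0 K.
The surface balance (absorbed SW + ε·downward IR = σT_s⁴) with T_a⁴ = T_s⁴/2 reduces to T_s = T_e·[2/(2−ε)]^¼ = 228.4 K.

228 K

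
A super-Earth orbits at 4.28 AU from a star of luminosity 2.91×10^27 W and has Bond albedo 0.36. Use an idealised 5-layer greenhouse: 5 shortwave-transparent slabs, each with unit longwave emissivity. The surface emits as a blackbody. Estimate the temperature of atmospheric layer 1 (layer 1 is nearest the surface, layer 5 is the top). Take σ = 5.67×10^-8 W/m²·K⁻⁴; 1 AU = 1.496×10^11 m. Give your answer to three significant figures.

d = 4.28 × 1.496×10^11 m = 6.403×10^11 m.
S = L/(4πd²) = 564.8 W/m².
Top-of-atmosphere balance: σT_e⁴ = S(1−α)/4 = 90.38 W/m² → T_e = 199.8 K.
The net upward flux σT_e⁴ is constant between every pair of levels, so T_k⁴ = (N+1−k)T_e⁴.
T_1 = (5)^(1/4)·199.8 = 298.8 K.

299 K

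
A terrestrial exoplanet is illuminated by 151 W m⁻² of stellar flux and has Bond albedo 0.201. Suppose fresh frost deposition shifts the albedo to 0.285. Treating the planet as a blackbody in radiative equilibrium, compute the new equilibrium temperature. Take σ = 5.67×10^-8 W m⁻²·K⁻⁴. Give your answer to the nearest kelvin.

148 kelvin

T₂ = [S(1−α₂)/(4σ)]^(1/4) = [151.0·0.715/(4σ)]^(1/4) = 147.7 K.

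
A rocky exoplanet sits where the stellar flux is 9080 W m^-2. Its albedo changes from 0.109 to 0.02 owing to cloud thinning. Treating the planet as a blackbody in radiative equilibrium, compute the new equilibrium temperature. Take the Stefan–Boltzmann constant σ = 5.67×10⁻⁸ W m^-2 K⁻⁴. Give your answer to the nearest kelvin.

With the new albedo, S(1−α₂)/4 = 2225 W m^-2, so T₂ = 445.1 K.

445 K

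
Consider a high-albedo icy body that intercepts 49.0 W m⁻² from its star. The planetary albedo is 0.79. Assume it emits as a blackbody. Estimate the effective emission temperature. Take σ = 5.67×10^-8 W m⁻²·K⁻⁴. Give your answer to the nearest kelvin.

82 kelvin

Absorbed flux (global mean): S(1−α)/4 = 49.00·0.21/4 = 2.572 W m⁻².
In equilibrium σT⁴ equals this, so T = 82.07 K.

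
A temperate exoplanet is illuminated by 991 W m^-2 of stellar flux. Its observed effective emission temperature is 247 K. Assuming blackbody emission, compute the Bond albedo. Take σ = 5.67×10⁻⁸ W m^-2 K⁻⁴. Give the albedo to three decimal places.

0.148

Energy balance: S(1−α)/4 = σT⁴, so 1−α = 4σT⁴/S.
σT⁴ = 211.0 W m^-2, so 4σT⁴ = 844.2 W m^-2.
Hence α = 1 − 844.2/991.0 = 0.1482.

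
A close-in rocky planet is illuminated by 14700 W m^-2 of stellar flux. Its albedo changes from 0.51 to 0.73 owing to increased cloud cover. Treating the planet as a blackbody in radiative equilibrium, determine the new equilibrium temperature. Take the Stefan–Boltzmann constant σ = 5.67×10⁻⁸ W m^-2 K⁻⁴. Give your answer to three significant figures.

With the new albedo, S(1−α₂)/4 = 992.3 W m^-2, so T₂ = 363.7 K.

364 K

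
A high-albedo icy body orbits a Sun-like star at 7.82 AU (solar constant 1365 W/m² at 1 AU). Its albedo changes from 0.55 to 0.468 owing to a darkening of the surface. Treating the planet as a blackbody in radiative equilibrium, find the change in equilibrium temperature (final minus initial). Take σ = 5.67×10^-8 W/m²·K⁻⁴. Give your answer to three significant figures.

By the inverse-square law, S = 1365/7.82² = 22.32 W/m².
Initial: T₁ = [S(1−0.55)/(4σ)]^(1/4) = 81.58 K.
Final:   T₂ = [S(1−0.468)/(4σ)]^(1/4) = 85.06 K.
Change: 85.06 − 81.58 = 3.486 K.

3.49 kelvin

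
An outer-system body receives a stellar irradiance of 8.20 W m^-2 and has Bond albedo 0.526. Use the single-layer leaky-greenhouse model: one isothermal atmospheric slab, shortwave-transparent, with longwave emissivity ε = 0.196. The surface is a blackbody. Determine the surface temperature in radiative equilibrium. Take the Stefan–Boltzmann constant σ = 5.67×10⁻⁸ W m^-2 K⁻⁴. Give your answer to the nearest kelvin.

66 K

The planet radiates to space at T_e = [S(1−α)/(4σ)]^(1/4) = 64.34 K.
For a single slab of emissivity ε, T_s⁴ = 2T_e⁴/(2−ε); thus T_s = 64.34·(1.109)^(1/4) = 66.02 K.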